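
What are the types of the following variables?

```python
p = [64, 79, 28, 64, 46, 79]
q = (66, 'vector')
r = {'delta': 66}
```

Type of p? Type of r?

p is assigned a list literal (square brackets); r is assigned a dict literal ({key: value})

list, dict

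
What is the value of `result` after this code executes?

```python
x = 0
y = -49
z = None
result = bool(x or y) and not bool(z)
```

x = 0; y = -49; z = None; result = True

True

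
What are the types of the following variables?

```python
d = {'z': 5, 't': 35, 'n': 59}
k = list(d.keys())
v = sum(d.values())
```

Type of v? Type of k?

sum of ints is int; list() converts to list

int, list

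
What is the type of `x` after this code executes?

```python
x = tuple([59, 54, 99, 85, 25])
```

tuple() constructor returns tuple

tuple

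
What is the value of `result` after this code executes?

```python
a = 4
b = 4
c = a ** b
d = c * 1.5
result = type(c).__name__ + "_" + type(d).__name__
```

a is int; b is int; c is int; d is float; result = 'int_float'

'int_float'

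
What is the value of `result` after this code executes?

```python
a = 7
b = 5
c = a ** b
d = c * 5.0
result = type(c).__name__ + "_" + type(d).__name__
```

a is int; b is int; c is int; d is float; result = 'int_float'

'int_float'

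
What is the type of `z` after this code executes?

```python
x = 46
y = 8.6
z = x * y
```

int * float = float

float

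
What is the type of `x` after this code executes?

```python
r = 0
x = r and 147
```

'and' returns first falsy value (0 is int)

int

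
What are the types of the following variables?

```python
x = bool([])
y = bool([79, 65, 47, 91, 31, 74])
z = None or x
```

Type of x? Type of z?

bool() returns bool; None or bool returns the bool

bool, bool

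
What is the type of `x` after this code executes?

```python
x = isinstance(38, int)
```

isinstance() returns bool

bool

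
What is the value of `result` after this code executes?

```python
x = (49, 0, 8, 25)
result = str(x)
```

x = (49, 0, 8, 25); result = '(49, 0, 8, 25)'

'(49, 0, 8, 25)'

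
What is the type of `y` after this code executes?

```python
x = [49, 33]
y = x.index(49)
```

list.index() returns int

int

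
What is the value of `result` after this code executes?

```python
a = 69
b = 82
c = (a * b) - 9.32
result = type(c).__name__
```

a is int; b is int; c is float; result = 'float'

'float'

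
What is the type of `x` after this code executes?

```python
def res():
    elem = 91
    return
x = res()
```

Bare return returns None

NoneType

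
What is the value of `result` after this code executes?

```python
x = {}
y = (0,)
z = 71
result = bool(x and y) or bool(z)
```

x = {}; y = (0,); z = 71; result = True

True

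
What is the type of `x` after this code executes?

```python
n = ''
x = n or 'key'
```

'or' returns first truthy value (str)

str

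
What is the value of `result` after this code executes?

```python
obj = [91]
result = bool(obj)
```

obj = [91]; result = True

True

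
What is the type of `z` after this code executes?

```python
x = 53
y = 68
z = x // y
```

int // int = int

int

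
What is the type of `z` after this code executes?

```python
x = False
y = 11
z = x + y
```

bool + int = int (bool is subclass of int)

int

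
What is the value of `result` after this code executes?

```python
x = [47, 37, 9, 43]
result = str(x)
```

x = [47, 37, 9, 43]; result = '[47, 37, 9, 43]'

'[47, 37, 9, 43]'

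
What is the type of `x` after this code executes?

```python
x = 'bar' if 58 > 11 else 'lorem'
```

Both branches of conditional are str

str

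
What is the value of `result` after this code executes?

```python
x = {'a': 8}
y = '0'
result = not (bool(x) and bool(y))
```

x = {'a': 8}; y = '0'; result = False

False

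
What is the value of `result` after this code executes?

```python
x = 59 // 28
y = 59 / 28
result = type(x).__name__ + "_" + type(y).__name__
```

x is int; y is float; result = 'int_float'

'int_float'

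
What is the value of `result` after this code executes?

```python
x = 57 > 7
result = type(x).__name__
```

x is bool; result = 'bool'

'bool'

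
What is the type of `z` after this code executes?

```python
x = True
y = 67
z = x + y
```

bool + int = int (bool is subclass of int)

int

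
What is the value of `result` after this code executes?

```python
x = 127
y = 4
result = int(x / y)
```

x = 127; y = 4; result = 31

31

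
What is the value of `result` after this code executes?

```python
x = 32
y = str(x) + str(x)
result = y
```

x = 32; y = '3232'; result = '3232'

'3232'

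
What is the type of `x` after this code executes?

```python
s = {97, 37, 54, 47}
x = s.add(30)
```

set.add() returns None (mutates in place)

NoneType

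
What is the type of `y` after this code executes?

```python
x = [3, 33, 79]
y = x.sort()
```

list.sort() returns None (mutates in place)

NoneType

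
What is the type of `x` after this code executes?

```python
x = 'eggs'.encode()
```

str.encode() returns bytes

bytes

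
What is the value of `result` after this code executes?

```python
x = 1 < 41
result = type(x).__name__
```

x is bool; result = 'bool'

'bool'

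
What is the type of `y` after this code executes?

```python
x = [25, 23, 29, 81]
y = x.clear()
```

list.clear() returns None

NoneType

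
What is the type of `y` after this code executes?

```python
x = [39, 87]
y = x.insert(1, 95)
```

list.insert() returns None

NoneType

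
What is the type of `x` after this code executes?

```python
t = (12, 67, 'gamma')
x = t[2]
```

Index 2 of tuple is a str literal

str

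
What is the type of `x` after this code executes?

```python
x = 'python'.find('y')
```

str.find() returns int index

int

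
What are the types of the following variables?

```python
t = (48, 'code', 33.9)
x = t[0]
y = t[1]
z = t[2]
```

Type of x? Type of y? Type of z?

tuple[0] is int; tuple[1] is str; tuple[2] is float

int, str, float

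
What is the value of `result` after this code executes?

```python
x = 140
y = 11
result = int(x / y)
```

x = 140; y = 11; result = 12

12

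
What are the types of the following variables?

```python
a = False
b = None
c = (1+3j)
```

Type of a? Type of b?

a is assigned the constant False, which has type bool; b is assigned None, whose type is NoneType

bool, NoneType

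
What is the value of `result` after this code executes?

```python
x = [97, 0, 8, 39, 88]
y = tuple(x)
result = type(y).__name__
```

x is list; y is tuple; result = 'tuple'

'tuple'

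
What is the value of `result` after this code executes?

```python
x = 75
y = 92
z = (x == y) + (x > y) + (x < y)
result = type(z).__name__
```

x is int; y is int; z is int; result = 'int'

'int'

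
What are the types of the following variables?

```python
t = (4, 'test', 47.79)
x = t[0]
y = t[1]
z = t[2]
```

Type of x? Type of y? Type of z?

tuple[0] is int; tuple[1] is str; tuple[2] is float

int, str, float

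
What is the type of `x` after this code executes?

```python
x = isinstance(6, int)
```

isinstance() returns bool

bool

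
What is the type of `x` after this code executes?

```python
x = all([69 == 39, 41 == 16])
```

all() returns bool

bool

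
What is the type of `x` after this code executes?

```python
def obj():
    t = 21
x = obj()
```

Function without return returns None

NoneType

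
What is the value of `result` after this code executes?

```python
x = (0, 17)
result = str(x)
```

x = (0, 17); result = '(0, 17)'

'(0, 17)'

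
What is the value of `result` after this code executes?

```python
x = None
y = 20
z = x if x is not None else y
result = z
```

x = None; y = 20; z = 20; result = 20

20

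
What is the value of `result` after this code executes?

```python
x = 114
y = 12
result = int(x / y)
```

x = 114; y = 12; result = 9

9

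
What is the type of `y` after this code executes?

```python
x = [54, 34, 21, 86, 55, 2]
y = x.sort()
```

list.sort() returns None (mutates in place)

NoneType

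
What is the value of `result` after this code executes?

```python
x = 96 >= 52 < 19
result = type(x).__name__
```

x is bool; result = 'bool'

'bool'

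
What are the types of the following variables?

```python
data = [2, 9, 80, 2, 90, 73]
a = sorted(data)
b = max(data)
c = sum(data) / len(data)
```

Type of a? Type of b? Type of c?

sorted() returns list; max of ints returns int; int / int = float

list, int, float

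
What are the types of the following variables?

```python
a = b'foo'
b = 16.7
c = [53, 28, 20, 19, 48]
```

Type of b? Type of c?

b is assigned a number with a decimal point, so it is a float; c is assigned a list literal (square brackets)

float, list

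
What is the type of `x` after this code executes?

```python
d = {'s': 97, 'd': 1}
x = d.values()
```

.values() returns dict_values view

dict_values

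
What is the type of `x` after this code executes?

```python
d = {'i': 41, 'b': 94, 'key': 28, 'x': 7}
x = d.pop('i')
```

dict.pop() returns the value

int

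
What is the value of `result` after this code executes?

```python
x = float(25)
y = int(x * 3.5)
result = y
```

x = 25.0; y = 87; result = 87

87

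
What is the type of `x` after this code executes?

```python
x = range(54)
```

range() returns a range object

range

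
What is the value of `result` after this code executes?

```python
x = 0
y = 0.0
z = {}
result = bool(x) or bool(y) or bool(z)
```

x = 0; y = 0.0; z = {}; result = False

False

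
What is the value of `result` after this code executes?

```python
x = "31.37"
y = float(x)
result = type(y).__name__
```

x is str; y is float; result = 'float'

'float'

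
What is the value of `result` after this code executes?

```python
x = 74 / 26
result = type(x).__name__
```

x is float; result = 'float'

'float'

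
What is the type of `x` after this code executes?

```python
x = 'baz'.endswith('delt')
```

str.endswith() returns bool

bool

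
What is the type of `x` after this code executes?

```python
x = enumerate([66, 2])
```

enumerate() returns an enumerate object

enumerate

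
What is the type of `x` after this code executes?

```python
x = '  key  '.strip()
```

str.strip() returns str

str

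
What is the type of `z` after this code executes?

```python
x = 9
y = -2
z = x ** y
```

int ** negative = float

float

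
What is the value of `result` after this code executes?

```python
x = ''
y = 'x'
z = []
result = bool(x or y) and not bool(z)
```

x = ''; y = 'x'; z = []; result = True

True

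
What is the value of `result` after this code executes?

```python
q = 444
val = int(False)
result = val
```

q = 444; val = 0; result = 0

0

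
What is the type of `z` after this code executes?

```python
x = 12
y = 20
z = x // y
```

int // int = int

int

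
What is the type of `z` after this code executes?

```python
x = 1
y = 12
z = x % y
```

int % int = int

int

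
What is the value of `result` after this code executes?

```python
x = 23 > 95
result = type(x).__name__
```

x is bool; result = 'bool'

'bool'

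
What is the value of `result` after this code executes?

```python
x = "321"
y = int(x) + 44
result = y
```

x = '321'; y = 365; result = 365

365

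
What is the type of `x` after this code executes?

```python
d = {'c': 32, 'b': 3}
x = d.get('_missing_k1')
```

dict.get() returns None when key not found

NoneType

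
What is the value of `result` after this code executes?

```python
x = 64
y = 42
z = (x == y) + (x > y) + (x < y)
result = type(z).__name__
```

x is int; y is int; z is int; result = 'int'

'int'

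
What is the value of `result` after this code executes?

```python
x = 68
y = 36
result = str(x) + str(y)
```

x = 68; y = 36; result = '6836'

'6836'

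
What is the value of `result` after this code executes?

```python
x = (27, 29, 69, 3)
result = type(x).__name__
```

x is tuple; result = 'tuple'

'tuple'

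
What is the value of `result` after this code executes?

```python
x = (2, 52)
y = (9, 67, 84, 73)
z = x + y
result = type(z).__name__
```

x is tuple; y is tuple; z is tuple; result = 'tuple'

'tuple'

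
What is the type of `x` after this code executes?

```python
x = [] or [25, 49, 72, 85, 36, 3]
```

'or' returns first truthy value (list)

list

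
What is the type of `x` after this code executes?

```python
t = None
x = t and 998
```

'and' returns first falsy value (None)

NoneType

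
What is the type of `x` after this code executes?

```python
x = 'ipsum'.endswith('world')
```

str.endswith() returns bool

bool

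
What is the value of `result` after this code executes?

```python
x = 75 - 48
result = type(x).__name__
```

x is int; result = 'int'

'int'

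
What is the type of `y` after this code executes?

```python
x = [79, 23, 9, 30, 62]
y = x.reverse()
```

list.reverse() returns None

NoneType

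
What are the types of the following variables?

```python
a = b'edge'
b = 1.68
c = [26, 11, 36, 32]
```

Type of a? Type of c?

a is assigned a bytes literal (b'...' prefix); c is assigned a list literal (square brackets)

bytes, list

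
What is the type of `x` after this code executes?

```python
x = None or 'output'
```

'or' with None returns the other truthy value (str)

str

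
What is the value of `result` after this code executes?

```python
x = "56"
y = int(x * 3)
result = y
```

x = '56'; y = 565656; result = 565656

565656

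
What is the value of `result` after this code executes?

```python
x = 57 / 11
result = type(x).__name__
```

x is float; result = 'float'

'float'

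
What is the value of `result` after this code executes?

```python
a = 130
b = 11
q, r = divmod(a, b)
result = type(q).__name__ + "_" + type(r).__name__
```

a is int; b is int; q is int; r is int; result = 'int_int'

'int_int'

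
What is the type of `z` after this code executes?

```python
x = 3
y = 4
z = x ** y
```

positive int ** positive int = int

int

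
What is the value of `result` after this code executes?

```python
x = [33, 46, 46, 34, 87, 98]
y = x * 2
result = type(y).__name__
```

x is list; y is list; result = 'list'

'list'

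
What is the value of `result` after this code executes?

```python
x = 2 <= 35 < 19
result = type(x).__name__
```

x is bool; result = 'bool'

'bool'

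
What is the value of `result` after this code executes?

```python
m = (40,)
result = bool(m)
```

m = (40,); result = True

True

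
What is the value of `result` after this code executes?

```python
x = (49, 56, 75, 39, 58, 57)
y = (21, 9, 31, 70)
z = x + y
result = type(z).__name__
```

x is tuple; y is tuple; z is tuple; result = 'tuple'

'tuple'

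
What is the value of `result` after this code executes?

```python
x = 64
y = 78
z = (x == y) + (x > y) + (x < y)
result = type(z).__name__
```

x is int; y is int; z is int; result = 'int'

'int'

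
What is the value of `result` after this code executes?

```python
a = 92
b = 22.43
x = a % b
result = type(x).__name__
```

a is int; b is float; x is float; result = 'float'

'float'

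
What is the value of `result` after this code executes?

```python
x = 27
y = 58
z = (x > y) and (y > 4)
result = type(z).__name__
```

x is int; y is int; z is bool; result = 'bool'

'bool'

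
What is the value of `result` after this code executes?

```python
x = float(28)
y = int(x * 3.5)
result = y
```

x = 28.0; y = 98; result = 98

98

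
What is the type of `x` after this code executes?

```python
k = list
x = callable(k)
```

callable() returns bool

bool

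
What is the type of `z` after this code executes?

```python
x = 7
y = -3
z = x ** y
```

int ** negative = float

float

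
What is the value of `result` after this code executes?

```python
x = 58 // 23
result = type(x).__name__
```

x is int; result = 'int'

'int'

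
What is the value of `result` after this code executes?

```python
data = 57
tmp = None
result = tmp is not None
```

data = 57; tmp = None; result = False

False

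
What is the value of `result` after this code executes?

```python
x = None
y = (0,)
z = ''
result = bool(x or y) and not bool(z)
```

x = None; y = (0,); z = ''; result = True

True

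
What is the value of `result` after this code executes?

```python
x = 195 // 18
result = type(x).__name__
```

x is int; result = 'int'

'int'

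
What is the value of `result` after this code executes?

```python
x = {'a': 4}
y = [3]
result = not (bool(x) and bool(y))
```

x = {'a': 4}; y = [3]; result = False

False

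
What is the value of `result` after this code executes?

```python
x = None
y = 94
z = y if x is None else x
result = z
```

x = None; y = 94; z = 94; result = 94

94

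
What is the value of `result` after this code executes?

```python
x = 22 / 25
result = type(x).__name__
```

x is float; result = 'float'

'float'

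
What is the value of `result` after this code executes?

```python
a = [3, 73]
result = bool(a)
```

a = [3, 73]; result = True

True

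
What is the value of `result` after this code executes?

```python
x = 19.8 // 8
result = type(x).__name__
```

x is float; result = 'float'

'float'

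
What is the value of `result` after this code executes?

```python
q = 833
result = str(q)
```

q = 833; result = '833'

'833'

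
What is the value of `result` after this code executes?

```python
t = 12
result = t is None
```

t = 12; result = False

False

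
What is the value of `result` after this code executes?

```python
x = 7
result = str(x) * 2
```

x = 7; result = '77'

'77'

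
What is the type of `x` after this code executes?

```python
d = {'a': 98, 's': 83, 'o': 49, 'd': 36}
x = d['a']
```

Accessing dict[str, int] with str key returns int

int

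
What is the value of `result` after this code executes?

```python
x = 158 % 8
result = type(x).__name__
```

x is int; result = 'int'

'int'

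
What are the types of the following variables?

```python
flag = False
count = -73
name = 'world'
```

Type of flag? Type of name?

flag is assigned the constant False, which has type bool; name is assigned a quoted string literal, so it is a str

bool, str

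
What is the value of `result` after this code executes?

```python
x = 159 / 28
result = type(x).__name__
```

x is float; result = 'float'

'float'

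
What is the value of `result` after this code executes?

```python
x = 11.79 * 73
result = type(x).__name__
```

x is float; result = 'float'

'float'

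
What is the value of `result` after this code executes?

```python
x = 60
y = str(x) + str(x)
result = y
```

x = 60; y = '6060'; result = '6060'

'6060'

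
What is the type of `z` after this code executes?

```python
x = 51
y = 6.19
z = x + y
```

int + float = float

float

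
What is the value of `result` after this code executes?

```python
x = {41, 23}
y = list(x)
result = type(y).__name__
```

x is set; y is list; result = 'list'

'list'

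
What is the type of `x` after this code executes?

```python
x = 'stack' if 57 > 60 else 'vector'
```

Both branches of conditional are str

str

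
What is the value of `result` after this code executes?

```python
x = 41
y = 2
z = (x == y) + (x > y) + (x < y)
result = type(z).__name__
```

x is int; y is int; z is int; result = 'int'

'int'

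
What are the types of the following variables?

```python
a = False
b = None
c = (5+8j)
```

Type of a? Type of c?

a is assigned the constant False, which has type bool; c is assigned (5+8j), an int plus an imaginary literal (j suffix), which evaluates to complex

bool, complex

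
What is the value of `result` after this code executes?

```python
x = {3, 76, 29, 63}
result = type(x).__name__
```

x is set; result = 'set'

'set'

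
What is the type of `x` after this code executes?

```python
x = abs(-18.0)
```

abs() of float returns float

float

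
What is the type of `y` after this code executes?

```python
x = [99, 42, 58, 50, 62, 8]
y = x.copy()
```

list.copy() returns list

list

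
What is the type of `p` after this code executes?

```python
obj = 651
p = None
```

None has type NoneType

NoneType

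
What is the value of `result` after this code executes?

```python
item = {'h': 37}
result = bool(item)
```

item = {'h': 37}; result = True

True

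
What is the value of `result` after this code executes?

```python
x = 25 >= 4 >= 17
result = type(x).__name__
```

x is bool; result = 'bool'

'bool'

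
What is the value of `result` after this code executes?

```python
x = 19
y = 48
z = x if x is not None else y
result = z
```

x = 19; y = 48; z = 19; result = 19

19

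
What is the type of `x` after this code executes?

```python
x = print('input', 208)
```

print() returns None

NoneType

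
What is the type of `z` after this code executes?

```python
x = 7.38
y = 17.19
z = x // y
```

float // float = float

float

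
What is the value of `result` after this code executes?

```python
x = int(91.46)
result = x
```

x = 91; result = 91

91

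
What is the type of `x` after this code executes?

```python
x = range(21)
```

range() returns a range object

range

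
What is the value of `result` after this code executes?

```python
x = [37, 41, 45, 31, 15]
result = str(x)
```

x = [37, 41, 45, 31, 15]; result = '[37, 41, 45, 31, 15]'

'[37, 41, 45, 31, 15]'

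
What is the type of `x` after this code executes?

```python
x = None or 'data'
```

'or' with None returns the other truthy value (str)

str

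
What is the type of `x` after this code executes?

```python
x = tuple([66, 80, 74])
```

tuple() constructor returns tuple

tuple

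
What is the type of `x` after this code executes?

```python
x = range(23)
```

range() returns a range object

range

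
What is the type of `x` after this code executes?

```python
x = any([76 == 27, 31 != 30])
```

any() returns bool

bool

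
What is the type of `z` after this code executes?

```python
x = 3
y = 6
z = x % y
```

int % int = int

int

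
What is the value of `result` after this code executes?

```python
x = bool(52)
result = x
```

x = True; result = True

True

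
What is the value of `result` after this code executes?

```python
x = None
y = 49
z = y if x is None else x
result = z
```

x = None; y = 49; z = 49; result = 49

49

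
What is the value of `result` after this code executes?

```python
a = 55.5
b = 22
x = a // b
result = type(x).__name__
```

a is float; b is int; x is float; result = 'float'

'float'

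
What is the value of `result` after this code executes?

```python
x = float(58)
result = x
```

x = 58.0; result = 58.0

58.0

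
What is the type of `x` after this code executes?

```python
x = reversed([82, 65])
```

reversed() on a list returns list_reverseiterator

list_reverseiterator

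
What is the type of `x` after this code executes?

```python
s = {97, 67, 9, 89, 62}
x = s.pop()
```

Popping from set[int] returns int

int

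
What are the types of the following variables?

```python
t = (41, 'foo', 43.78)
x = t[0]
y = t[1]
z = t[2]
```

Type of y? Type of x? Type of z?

tuple[1] is str; tuple[0] is int; tuple[2] is float

str, int, float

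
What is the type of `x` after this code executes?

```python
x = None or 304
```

'or' with None returns the other truthy value

int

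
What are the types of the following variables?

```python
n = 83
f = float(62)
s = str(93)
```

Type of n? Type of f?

n is assigned a bare integer (no decimal point), so it is an int; f is assigned the result of calling float(), which returns a float

int, float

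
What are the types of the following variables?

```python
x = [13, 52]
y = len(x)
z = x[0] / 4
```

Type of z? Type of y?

int / int = float; len() returns int

float, int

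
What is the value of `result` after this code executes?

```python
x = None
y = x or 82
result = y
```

x = None; y = 82; result = 82

82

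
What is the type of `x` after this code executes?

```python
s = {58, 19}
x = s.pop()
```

Popping from set[int] returns int

int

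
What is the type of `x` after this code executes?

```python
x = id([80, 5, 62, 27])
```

id() returns int

int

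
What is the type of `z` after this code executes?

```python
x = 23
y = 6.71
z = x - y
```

int - float = float

float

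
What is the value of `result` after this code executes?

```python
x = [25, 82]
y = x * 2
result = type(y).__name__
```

x is list; y is list; result = 'list'

'list'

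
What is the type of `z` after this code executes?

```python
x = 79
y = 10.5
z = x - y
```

int - float = float

float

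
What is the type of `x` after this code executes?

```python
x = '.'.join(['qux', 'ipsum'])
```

str.join() returns str

str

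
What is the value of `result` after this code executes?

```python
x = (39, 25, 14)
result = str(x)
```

x = (39, 25, 14); result = '(39, 25, 14)'

'(39, 25, 14)'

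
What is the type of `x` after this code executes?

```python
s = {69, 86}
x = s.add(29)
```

set.add() returns None (mutates in place)

NoneType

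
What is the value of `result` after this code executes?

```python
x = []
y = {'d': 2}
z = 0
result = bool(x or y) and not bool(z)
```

x = []; y = {'d': 2}; z = 0; result = True

True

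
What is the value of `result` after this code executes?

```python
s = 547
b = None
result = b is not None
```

s = 547; b = None; result = False

False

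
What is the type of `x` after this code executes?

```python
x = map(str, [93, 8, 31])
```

map() returns a map object

map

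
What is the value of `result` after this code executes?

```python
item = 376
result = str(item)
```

item = 376; result = '376'

'376'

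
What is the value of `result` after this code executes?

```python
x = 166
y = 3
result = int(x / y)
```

x = 166; y = 3; result = 55

55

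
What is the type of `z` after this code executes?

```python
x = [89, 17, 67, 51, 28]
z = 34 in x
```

'in' operator returns bool

bool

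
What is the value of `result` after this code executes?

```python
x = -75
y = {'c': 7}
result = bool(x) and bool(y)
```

x = -75; y = {'c': 7}; result = True

True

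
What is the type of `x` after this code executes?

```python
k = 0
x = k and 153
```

'and' returns first falsy value (0 is int)

int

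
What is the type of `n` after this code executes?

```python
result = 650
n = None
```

None has type NoneType

NoneType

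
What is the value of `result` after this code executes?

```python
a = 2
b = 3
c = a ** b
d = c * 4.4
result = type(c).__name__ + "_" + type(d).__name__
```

a is int; b is int; c is int; d is float; result = 'int_float'

'int_float'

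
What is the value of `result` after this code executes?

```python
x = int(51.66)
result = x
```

x = 51; result = 51

51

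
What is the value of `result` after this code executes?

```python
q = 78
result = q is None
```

q = 78; result = False

False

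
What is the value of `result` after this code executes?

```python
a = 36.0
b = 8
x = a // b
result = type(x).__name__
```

a is float; b is int; x is float; result = 'float'

'float'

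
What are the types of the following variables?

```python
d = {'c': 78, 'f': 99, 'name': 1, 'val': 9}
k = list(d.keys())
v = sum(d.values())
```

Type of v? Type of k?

sum of ints is int; list() converts to list

int, list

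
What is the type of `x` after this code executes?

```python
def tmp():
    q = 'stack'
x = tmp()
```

Function without return returns None

NoneType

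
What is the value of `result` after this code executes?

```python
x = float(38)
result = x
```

x = 38.0; result = 38.0

38.0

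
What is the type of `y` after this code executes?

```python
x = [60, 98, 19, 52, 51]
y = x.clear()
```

list.clear() returns None

NoneType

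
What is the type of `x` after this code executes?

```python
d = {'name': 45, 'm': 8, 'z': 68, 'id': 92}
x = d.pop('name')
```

dict.pop() returns the value

int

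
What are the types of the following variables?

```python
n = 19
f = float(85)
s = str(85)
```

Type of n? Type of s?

n is assigned a bare integer (no decimal point), so it is an int; s is assigned the result of calling str(), which returns a str

int, str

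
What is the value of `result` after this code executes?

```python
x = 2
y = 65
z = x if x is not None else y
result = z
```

x = 2; y = 65; z = 2; result = 2

2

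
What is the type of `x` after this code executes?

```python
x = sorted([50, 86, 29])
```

sorted() always returns list

list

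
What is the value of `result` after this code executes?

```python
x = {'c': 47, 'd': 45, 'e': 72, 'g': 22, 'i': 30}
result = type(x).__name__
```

x is dict; result = 'dict'

'dict'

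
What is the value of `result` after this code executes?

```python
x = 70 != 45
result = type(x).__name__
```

x is bool; result = 'bool'

'bool'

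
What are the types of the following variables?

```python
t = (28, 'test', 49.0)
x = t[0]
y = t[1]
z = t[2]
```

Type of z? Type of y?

tuple[2] is float; tuple[1] is str

float, str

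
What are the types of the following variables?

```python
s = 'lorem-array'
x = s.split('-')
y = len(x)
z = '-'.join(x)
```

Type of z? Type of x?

str.join() returns str; str.split() returns list

str, list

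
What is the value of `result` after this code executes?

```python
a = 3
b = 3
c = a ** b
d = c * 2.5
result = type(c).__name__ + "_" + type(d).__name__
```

a is int; b is int; c is int; d is float; result = 'int_float'

'int_float'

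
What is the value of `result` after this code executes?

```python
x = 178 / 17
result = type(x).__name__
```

x is float; result = 'float'

'float'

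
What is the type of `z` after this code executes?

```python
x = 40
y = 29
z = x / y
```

int / int = float

float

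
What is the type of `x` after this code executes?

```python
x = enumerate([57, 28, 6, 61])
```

enumerate() returns an enumerate object

enumerate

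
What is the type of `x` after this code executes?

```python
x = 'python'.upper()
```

str.upper() returns str

str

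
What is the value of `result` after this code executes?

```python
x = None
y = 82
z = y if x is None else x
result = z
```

x = None; y = 82; z = 82; result = 82

82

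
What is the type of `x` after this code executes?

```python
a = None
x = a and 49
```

'and' returns first falsy value (None)

NoneType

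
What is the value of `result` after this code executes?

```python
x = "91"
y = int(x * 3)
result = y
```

x = '91'; y = 919191; result = 919191

919191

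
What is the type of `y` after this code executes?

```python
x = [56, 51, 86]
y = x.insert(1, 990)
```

list.insert() returns None

NoneType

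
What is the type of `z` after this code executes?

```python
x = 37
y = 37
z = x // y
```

int // int = int

int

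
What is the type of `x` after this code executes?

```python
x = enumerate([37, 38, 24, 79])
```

enumerate() returns an enumerate object

enumerate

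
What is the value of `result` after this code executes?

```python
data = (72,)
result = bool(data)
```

data = (72,); result = True

True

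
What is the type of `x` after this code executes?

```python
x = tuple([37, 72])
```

tuple() constructor returns tuple

tuple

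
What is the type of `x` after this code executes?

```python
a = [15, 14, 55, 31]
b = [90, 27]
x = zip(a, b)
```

zip() returns a zip object

zip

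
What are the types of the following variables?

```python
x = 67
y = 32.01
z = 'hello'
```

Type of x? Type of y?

x is assigned a bare integer (no decimal point), so it is an int; y is assigned a number with a decimal point, so it is a float

int, float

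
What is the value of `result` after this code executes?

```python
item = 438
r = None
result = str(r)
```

item = 438; r = None; result = 'None'

'None'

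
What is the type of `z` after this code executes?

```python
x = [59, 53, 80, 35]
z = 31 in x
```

'in' operator returns bool

bool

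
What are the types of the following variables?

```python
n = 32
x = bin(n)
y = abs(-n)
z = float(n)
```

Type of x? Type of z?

bin() returns str; float() returns float

str, float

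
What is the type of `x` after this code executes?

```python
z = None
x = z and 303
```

'and' returns first falsy value (None)

NoneType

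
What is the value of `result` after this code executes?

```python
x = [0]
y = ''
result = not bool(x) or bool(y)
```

x = [0]; y = ''; result = False

False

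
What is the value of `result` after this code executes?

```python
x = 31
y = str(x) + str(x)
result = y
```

x = 31; y = '3131'; result = '3131'

'3131'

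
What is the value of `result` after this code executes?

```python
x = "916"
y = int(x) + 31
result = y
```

x = '916'; y = 947; result = 947

947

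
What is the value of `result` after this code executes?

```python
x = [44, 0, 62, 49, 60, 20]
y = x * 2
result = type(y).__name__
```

x is list; y is list; result = 'list'

'list'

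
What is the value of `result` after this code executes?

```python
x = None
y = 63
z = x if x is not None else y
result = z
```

x = None; y = 63; z = 63; result = 63

63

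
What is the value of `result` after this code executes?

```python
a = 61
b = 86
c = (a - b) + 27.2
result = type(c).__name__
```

a is int; b is int; c is float; result = 'float'

'float'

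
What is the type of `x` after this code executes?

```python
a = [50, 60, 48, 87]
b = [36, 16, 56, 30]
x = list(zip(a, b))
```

list(zip()) returns a list of tuples

list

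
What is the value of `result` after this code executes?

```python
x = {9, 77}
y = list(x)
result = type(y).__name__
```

x is set; y is list; result = 'list'

'list'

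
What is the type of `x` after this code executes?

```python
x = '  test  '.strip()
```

str.strip() returns str

str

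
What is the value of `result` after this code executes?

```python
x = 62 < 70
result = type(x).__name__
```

x is bool; result = 'bool'

'bool'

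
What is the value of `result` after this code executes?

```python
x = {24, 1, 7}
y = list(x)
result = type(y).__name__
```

x is set; y is list; result = 'list'

'list'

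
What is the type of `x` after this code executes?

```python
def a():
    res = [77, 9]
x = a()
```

Function without return returns None

NoneType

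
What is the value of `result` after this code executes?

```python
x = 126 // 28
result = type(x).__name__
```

x is int; result = 'int'

'int'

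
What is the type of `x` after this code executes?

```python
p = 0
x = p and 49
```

'and' returns first falsy value (0 is int)

int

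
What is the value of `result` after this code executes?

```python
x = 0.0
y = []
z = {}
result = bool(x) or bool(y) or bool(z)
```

x = 0.0; y = []; z = {}; result = False

False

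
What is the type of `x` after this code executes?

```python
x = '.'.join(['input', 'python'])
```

str.join() returns str

str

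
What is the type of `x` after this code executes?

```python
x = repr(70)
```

repr() returns str

str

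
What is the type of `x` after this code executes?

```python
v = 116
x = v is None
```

'is' comparison returns bool

bool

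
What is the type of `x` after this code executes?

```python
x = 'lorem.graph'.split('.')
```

str.split() returns list

list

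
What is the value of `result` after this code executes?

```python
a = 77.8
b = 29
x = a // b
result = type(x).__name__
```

a is float; b is int; x is float; result = 'float'

'float'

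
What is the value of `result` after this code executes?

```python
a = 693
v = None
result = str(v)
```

a = 693; v = None; result = 'None'

'None'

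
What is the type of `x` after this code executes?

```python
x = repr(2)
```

repr() returns str

str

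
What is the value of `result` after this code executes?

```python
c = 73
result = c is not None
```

c = 73; result = True

True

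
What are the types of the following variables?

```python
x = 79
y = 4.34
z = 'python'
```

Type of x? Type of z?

x is assigned a bare integer (no decimal point), so it is an int; z is assigned a quoted string literal, so it is a str

int, str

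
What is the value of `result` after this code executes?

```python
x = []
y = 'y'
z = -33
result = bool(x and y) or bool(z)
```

x = []; y = 'y'; z = -33; result = True

True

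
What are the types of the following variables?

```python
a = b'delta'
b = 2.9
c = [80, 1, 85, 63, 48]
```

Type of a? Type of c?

a is assigned a bytes literal (b'...' prefix); c is assigned a list literal (square brackets)

bytes, list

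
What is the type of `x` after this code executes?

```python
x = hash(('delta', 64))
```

hash() returns int

int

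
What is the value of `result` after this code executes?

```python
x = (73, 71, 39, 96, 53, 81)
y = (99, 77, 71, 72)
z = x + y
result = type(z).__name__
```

x is tuple; y is tuple; z is tuple; result = 'tuple'

'tuple'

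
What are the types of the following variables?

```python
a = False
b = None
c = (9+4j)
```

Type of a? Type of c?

a is assigned the constant False, which has type bool; c is assigned (9+4j), an int plus an imaginary literal (j suffix), which evaluates to complex

bool, complex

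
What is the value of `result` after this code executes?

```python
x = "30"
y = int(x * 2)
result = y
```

x = '30'; y = 3030; result = 3030

3030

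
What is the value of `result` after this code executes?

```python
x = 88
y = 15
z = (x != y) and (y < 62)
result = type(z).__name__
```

x is int; y is int; z is bool; result = 'bool'

'bool'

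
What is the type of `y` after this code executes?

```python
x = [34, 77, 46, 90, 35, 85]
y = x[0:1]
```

Slicing a list returns a list

list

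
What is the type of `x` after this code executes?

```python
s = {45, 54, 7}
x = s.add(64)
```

set.add() returns None (mutates in place)

NoneType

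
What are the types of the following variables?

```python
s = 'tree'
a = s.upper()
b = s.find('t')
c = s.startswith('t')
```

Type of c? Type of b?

startswith() returns bool; find() returns int

bool, int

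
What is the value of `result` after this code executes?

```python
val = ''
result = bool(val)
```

val = ''; result = False

False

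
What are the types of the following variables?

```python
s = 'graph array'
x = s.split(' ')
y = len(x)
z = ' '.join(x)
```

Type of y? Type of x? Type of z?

len() returns int; str.split() returns list; str.join() returns str

int, list, str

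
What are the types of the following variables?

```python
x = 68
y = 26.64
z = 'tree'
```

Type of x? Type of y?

x is assigned a bare integer (no decimal point), so it is an int; y is assigned a number with a decimal point, so it is a float

int, float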